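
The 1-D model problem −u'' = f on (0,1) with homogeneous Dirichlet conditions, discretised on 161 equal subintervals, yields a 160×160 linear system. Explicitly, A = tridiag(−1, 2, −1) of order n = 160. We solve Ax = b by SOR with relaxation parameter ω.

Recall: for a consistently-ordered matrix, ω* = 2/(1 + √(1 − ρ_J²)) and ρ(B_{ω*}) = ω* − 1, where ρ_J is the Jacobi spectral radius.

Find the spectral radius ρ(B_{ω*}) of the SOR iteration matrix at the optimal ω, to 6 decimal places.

[ρ_J] n=160: ρ(B_J) = cos(π/(n+1)) = cos(π/161) = 0.999810.
√(1−ρ_J²) = |sin(π/161)| = 0.0195118
ω* = 2/(1 + 0.0195118) = 2/1.0195118 = 1.961723.
At ω = 1.961723 every |λ(B_ω)| = ω−1, so ρ_SOR = 0.961723.

ρ_SOR = 0.961723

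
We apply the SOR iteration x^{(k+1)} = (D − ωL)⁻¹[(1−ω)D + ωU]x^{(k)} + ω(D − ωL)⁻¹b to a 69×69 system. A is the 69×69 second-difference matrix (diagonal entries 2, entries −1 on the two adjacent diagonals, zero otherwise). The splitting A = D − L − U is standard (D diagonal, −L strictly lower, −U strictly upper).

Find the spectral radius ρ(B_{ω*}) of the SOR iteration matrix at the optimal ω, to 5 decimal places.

ρ_SOR = 0.91412

ρ_J = max_k |cos(kπ/70)| = cos(π/70) = 0.99899
√(1 − cos²(π/70)) = sin(π/70) ≈ 0.044865.
Then 2/(1+√(1−ρ_J²)) = 2/(1+0.044865); ω* = 2/1.044865 = 1.91412.
and ρ(B_{ω*}) = 1.91412 − 1 = 0.91412.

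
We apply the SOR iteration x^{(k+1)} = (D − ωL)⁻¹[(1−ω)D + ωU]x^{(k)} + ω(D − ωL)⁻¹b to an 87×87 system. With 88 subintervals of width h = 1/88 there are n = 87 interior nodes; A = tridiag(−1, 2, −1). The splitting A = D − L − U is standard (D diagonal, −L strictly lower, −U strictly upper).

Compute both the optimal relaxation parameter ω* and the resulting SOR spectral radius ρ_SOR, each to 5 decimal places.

ω* = 1.93108, ρ_SOR = 0.93108

n=87: λ(B_J) = 1 − λ(A)/2 = cos(kπ/88); k=1 gives ρ_J = 0.99936.
1 − cos²(π/88) = sin²(π/88) ⇒ √(1−ρ_J²) = sin(π/88) = 0.035692.
ω* = 2 / (1 + 0.035692) = 2 / 1.035692 ≈ 1.93108.
ρ_SOR = ω* − 1 ≈ 0.93108.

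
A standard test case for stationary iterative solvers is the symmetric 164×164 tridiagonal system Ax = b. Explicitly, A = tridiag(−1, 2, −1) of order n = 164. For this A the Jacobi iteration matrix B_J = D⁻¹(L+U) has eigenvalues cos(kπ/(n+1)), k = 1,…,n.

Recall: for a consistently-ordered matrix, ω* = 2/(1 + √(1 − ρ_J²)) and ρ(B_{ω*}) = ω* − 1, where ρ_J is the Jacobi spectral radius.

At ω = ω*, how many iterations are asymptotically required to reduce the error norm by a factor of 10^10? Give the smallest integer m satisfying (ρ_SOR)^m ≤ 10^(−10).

m = 605

spectrum of D⁻¹(L+U) = {cos(kπ/165) : 1≤k≤164}; ρ_J = cos(π/165) = 0.9998187.
1 − cos²(π/165) = sin²(π/165) ⇒ √(1−ρ_J²) = sin(π/165) = 0.0190388.
ω* = 2/(1+0.0190388) = 1.9626338
ρ_SOR = ω* − 1 = 1.9626338 − 1 = 0.9626338.
ρ_SOR^m ≤ 10^(−10) ⇔ m ≥ 10·ln10/(−ln 0.9626338) = 23.0259/0.0380822 = 604.637; m = ⌈604.637⌉ = 605.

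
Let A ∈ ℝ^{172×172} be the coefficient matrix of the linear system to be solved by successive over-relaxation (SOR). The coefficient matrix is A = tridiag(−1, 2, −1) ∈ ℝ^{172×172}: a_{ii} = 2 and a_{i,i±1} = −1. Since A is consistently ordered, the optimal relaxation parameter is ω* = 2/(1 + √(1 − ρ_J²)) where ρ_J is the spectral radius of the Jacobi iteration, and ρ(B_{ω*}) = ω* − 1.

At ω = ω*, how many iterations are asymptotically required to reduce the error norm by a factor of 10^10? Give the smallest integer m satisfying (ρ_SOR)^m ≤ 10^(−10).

B_J for the 172×172 system has eigenvalues cos(kπ/173); ρ_J = cos(π/173) = 0.9998351.
√(1−ρ_J²) simplifies to sin(π/173) = 0.0181585.
Then 2/(1+√(1−ρ_J²)) = 2/(1+0.0181585); ω* = 2/1.0181585 = 1.9643307.
ρ_SOR = ω* − 1 ≈ 0.9643307.
ρ_SOR^m ≤ 10^(−10) ⇔ m ≥ 10·ln10/(−ln 0.9643307) = 23.0259/0.036321 = 633.956; m = ⌈633.956⌉ = 634.

m = 634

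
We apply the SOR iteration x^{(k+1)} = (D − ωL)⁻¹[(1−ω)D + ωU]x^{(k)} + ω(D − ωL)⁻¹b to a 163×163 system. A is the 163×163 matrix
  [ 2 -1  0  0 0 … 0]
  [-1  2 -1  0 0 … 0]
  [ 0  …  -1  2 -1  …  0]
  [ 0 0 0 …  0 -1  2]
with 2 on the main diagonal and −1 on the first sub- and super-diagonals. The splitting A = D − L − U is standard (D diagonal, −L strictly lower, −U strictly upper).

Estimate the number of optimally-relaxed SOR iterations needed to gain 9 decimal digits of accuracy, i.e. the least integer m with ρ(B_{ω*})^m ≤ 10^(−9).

m = 541

[ρ_J] n=163: ρ(B_J) = cos(π/(n+1)) = cos(π/164) = 0.9998165.
1 − cos²(π/164) = sin²(π/164) ⇒ √(1−ρ_J²) = sin(π/164) = 0.0191549.
[ω*] 2 ÷ (1 + 0.0191549) = 2 ÷ 1.0191549 = 1.9624102.
and ρ(B_{ω*}) = 1.9624102 − 1 = 0.9624102.
ρ_SOR^m ≤ 10^(−9) ⇔ m ≥ 9·ln10/(−ln 0.9624102) = 20.7233/0.0383145 = 540.874; m = ⌈540.874⌉ = 541.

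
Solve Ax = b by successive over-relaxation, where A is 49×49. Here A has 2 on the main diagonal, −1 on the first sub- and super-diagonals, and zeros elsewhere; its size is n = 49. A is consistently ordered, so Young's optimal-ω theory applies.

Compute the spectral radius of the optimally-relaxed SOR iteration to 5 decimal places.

ρ_SOR = 0.88184

[ρ_J] n=49: ρ(B_J) = cos(π/(n+1)) = cos(π/50) = 0.99803.
√(1−ρ_J²) simplifies to sin(π/50) = 0.062791.
[ω*] 2 ÷ (1 + 0.062791) = 2 ÷ 1.062791 = 1.88184.
ρ(B_{ω*}) = ω*−1 = 0.88184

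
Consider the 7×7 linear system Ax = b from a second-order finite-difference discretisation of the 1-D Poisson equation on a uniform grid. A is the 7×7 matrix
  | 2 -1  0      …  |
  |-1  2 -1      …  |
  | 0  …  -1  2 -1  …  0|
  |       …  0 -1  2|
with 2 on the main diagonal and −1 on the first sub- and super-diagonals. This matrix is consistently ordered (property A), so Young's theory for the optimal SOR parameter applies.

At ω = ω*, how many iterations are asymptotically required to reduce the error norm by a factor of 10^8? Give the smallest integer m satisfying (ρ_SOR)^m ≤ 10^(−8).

m = 23

B_J for the 7×7 system has eigenvalues cos(kπ/8); ρ_J = cos(π/8) = 0.9238795.
√(1 − cos²(π/8)) = sin(π/8) ≈ 0.3826834.
ω* = 2 / (1 + 0.3826834) = 2 / 1.3826834 ≈ 1.4464627.
ρ(B_{ω*}) = ω*−1 = 0.4464627
ρ_SOR^m ≤ 10^(−8) ⇔ m ≥ 8·ln10/(−ln 0.4464627) = 18.4207/0.806399 = 22.843; m = ⌈22.843⌉ = 23.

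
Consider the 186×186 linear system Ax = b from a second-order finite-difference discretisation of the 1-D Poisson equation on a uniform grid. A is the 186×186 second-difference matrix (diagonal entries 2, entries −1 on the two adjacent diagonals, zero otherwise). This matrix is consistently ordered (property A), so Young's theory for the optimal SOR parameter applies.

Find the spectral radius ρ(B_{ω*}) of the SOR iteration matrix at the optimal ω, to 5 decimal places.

B_J for the 186×186 system has eigenvalues cos(kπ/187); ρ_J = cos(π/187) = 0.99986.
root = sin(π/187) = 0.016799  (since 1−cos² = sin²).
ω* = 2 / (1 + 0.016799) = 2 / 1.016799 ≈ 1.96696.
At ω = 1.96696 every |λ(B_ω)| = ω−1, so ρ_SOR = 0.96696.

ρ_SOR = 0.96696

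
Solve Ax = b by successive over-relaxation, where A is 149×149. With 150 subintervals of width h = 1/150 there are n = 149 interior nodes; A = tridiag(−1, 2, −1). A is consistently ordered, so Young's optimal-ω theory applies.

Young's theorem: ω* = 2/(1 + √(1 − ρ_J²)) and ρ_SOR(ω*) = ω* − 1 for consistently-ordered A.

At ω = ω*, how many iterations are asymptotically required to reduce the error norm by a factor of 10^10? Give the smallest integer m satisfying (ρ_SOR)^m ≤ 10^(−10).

With n=149, ρ(Jacobi) = cos(π/150) = 0.9997807.
√(1 − cos²(π/150)) = sin(π/150) ≈ 0.0209424.
[ω*] 2 ÷ (1 + 0.0209424) = 2 ÷ 1.0209424 = 1.9589744.
Hence ρ(B_{ω*}) = 1.9589744 − 1 = 0.9589744.
(0.9589744)^m ≤ 10^{−10}  ⇒  m·ln(0.9589744) ≤ −10·ln10  ⇒  m ≥ 549.664  ⇒  m = 550

m = 550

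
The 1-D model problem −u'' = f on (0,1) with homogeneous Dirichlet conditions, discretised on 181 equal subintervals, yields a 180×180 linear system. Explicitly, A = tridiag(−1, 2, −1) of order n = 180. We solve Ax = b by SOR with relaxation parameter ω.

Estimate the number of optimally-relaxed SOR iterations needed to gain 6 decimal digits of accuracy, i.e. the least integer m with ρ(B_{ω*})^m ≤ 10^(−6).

m = 398

[ρ_J] n=180: ρ(B_J) = cos(π/(n+1)) = cos(π/181) = 0.9998494.
root = sin(π/181) = 0.0173560  (since 1−cos² = sin²).
ω* = 2/(1+0.0173560) = 1.9658802
[ρ_SOR] ω* − 1 = 0.9658802.
Need (0.9658802)^m ≤ 10^(−6): m ≥ 6·ln10/|ln 0.9658802| = 13.8155/0.0347155 = 397.963 ⇒ m = 398.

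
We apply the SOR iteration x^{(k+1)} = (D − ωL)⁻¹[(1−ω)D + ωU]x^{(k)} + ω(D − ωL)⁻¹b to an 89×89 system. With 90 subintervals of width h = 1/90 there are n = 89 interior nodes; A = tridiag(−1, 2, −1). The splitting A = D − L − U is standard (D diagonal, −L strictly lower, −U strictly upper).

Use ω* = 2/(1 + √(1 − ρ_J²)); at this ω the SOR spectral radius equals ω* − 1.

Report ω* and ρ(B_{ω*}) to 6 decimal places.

ω* = 1.932555, ρ_SOR = 0.932555

spectrum of D⁻¹(L+U) = {cos(kπ/90) : 1≤k≤89}; ρ_J = cos(π/90) = 0.999391.
√(1−ρ_J²) simplifies to sin(π/90) = 0.0348995.
ω* = 2 / (1 + 0.0348995) = 2 / 1.0348995 ≈ 1.932555.
ρ(B_{ω*}) = ω*−1 = 0.932555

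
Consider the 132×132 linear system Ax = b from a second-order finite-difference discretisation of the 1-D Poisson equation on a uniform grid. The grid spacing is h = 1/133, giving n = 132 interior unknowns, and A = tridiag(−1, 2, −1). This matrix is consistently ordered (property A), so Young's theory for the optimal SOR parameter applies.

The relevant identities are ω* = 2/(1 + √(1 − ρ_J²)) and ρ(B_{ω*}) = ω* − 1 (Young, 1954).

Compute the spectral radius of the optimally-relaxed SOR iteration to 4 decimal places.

ρ_SOR = 0.9539

spectrum of D⁻¹(L+U) = {cos(kπ/133) : 1≤k≤132}; ρ_J = cos(π/133) = 0.9997.
root = sin(π/133) = 0.02362  (since 1−cos² = sin²).
ω* = 2/(1+0.02362) = 1.9539
ρ(B_{ω*}) = ω*−1 = 0.9539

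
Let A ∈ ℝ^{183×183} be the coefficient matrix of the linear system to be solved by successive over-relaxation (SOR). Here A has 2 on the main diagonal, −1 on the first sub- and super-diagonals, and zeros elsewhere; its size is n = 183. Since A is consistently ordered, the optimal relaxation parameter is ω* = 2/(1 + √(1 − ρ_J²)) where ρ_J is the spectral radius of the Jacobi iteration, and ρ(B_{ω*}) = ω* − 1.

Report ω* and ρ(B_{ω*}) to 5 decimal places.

With n=183, ρ(Jacobi) = cos(π/184) = 0.99985.
√(1−ρ_J²) = |sin(π/184)| = 0.017073
Young: ω* = 2/(1+√(1−ρ_J²)) = 2/(1+0.017073) = 2/1.017073 = 1.96643.
At ω = 1.96643 every |λ(B_ω)| = ω−1, so ρ_SOR = 0.96643.

ω* = 1.96643, ρ_SOR = 0.96643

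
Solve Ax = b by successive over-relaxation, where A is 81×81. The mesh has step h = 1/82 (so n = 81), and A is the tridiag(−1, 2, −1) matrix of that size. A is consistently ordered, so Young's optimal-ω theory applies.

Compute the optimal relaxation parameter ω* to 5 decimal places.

n=81: λ(B_J) = 1 − λ(A)/2 = cos(kπ/82); k=1 gives ρ_J = 0.99927.
√(1 − cos²(π/82)) = sin(π/82) ≈ 0.038303.
ω* = 2/(1+0.038303) = 1.92622
ρ(B_{ω*}) = ω*−1 = 0.92622

ω* = 1.92622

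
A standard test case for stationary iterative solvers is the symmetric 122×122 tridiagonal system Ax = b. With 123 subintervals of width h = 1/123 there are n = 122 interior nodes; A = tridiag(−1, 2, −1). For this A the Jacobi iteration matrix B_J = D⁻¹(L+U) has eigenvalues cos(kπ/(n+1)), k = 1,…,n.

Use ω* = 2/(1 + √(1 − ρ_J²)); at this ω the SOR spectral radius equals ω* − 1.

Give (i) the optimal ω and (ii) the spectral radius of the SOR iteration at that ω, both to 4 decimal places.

ω* = 1.9502, ρ_SOR = 0.9502

[ρ_J] n=122: ρ(B_J) = cos(π/(n+1)) = cos(π/123) = 0.9997.
1 − cos²(π/123) = sin²(π/123) ⇒ √(1−ρ_J²) = sin(π/123) = 0.02554.
[ω*] 2 ÷ (1 + 0.02554) = 2 ÷ 1.02554 = 1.9502.
At ω = 1.9502 every |λ(B_ω)| = ω−1, so ρ_SOR = 0.9502.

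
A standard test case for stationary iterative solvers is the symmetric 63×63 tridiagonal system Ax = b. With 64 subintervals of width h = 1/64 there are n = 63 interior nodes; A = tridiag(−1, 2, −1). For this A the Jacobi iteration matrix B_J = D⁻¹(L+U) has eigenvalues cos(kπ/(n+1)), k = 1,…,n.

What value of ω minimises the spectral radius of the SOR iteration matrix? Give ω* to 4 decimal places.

ρ_J = max_k |cos(kπ/64)| = cos(π/64) = 0.9988
root = sin(π/64) = 0.04907  (since 1−cos² = sin²).
So ω* = 2/1.04907 = 1.9065 (Young).
and ρ(B_{ω*}) = 1.9065 − 1 = 0.9065.

ω* = 1.9065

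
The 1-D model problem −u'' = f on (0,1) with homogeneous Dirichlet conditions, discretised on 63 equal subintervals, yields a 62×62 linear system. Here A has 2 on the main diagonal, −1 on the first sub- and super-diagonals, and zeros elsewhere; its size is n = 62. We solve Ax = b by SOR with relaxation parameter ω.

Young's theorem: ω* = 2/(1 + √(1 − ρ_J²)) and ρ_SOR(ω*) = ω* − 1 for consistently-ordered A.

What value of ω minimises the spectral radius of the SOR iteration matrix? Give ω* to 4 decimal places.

ω* = 1.9050

spectrum of D⁻¹(L+U) = {cos(kπ/63) : 1≤k≤62}; ρ_J = cos(π/63) = 0.9988.
1 − cos²(π/63) = sin²(π/63) ⇒ √(1−ρ_J²) = sin(π/63) = 0.04985.
Young: ω* = 2/(1+√(1−ρ_J²)) = 2/(1+0.04985) = 2/1.04985 = 1.9050.
and ρ(B_{ω*}) = 1.9050 − 1 = 0.9050.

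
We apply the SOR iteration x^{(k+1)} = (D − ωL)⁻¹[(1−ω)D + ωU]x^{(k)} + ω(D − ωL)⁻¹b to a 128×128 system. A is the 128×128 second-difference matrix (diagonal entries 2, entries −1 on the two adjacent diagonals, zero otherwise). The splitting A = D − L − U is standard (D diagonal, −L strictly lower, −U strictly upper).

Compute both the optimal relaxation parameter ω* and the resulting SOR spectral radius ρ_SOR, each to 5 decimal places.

ω* = 1.95246, ρ_SOR = 0.95246

With n=128, ρ(Jacobi) = cos(π/129) = 0.99970.
1 − cos²(π/129) = sin²(π/129) ⇒ √(1−ρ_J²) = sin(π/129) = 0.024351.
ω* = 2 / (1 + 0.024351) = 2 / 1.024351 ≈ 1.95246.
ρ_SOR = ω* − 1 ≈ 0.95246.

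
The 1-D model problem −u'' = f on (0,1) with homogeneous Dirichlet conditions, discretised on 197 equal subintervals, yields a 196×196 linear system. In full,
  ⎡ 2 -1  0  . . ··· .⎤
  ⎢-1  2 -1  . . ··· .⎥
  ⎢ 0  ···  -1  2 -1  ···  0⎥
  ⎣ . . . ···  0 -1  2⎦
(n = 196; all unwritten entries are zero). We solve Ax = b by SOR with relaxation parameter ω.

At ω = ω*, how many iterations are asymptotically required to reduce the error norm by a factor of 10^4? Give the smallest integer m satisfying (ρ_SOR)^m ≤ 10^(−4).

m = 289

ρ_J = max_k |cos(kπ/197)| = cos(π/197) = 0.9998728
√(1 − cos²(π/197)) = sin(π/197) ≈ 0.0159465.
ω* = 2/(1+0.0159465) = 1.9686076
[ρ_SOR] ω* − 1 = 0.9686076.
ρ_SOR^m ≤ 10^(−4) ⇔ m ≥ 4·ln10/(−ln 0.9686076) = 9.21034/0.0318957 = 288.764; m = ⌈288.764⌉ = 289.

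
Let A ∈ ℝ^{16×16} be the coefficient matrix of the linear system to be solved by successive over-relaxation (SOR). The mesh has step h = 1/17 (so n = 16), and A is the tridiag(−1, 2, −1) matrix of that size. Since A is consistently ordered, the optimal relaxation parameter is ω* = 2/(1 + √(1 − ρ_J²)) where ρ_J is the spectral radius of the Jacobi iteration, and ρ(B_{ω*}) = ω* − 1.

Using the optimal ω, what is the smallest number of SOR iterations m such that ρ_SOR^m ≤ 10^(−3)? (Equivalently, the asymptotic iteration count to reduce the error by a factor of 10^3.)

B_J for the 16×16 system has eigenvalues cos(kπ/17); ρ_J = cos(π/17) = 0.9829731.
1 − cos²(π/17) = sin²(π/17) ⇒ √(1−ρ_J²) = sin(π/17) = 0.1837495.
ω* = 2 / (1 + 0.1837495) = 2 / 1.1837495 ≈ 1.6895466.
ρ_SOR = ω* − 1 ≈ 0.6895466.
m ≥ 3·ln10 / (−ln 0.6895466) = 18.583; smallest integer m = 19.

m = 19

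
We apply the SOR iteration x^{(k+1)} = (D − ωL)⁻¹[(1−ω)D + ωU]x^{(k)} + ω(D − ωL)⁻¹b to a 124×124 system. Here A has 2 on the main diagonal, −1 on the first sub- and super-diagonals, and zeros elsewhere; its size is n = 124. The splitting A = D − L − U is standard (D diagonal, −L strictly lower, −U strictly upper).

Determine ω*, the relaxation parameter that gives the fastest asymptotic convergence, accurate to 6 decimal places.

n=124: λ(B_J) = 1 − λ(A)/2 = cos(kπ/125); k=1 gives ρ_J = 0.999684.
√(1−ρ_J²) = |sin(π/125)| = 0.0251301
ω* = 2/(1 + 0.0251301) = 2/1.0251301 = 1.950972.
ρ(B_{ω*}) = ω*−1 = 0.950972

ω* = 1.950972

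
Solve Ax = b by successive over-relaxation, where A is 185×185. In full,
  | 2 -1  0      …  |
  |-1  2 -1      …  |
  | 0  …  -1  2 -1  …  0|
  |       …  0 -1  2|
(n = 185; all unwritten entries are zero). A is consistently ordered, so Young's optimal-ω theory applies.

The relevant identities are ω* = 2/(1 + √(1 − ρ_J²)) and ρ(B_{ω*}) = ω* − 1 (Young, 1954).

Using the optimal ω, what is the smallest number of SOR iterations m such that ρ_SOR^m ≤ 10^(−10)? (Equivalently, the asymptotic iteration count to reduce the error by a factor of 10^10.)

m = 682

½·tridiag(1,0,1) at n=185: λ_k = cos(kπ/186); max |λ| at k=1 ⇒ ρ_J = cos(π/186) ≈ 0.9998574.
√(1−ρ_J²) simplifies to sin(π/186) = 0.0168895.
Then 2/(1+√(1−ρ_J²)) = 2/(1+0.0168895); ω* = 2/1.0168895 = 1.9667820.
and ρ(B_{ω*}) = 1.9667820 − 1 = 0.9667820.
10·ln10 = 23.0259; −ln(0.9667820) = 0.0337822; m = ⌈23.0259/0.0337822⌉ = ⌈681.599⌉ = 682.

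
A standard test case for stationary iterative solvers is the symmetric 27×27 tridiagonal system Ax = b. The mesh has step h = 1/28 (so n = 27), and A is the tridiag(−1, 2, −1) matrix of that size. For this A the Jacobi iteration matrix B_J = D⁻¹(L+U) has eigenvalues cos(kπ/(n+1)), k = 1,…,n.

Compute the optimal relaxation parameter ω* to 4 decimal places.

ω* = 1.7986

With n=27, ρ(Jacobi) = cos(π/28) = 0.9937.
√(1 − cos²(π/28)) = sin(π/28) ≈ 0.11196.
Then 2/(1+√(1−ρ_J²)) = 2/(1+0.11196); ω* = 2/1.11196 = 1.7986.
[ρ_SOR] ω* − 1 = 0.7986.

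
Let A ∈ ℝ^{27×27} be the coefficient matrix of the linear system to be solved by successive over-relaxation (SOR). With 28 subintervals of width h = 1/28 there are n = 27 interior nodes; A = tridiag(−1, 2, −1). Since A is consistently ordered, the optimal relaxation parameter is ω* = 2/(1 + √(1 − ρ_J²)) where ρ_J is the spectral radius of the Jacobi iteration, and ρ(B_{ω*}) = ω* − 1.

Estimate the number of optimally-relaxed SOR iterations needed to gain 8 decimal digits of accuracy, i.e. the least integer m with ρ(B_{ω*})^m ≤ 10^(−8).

B_J for the 27×27 system has eigenvalues cos(kπ/28); ρ_J = cos(π/28) = 0.9937122.
√(1−ρ_J²) = |sin(π/28)| = 0.1119645
So ω* = 2/1.1119645 = 1.7986186 (Young).
[ρ_SOR] ω* − 1 = 0.7986186.
8·ln10 = 18.4207; −ln(0.7986186) = 0.224872; m = ⌈18.4207/0.224872⌉ = ⌈81.916⌉ = 82.

m = 82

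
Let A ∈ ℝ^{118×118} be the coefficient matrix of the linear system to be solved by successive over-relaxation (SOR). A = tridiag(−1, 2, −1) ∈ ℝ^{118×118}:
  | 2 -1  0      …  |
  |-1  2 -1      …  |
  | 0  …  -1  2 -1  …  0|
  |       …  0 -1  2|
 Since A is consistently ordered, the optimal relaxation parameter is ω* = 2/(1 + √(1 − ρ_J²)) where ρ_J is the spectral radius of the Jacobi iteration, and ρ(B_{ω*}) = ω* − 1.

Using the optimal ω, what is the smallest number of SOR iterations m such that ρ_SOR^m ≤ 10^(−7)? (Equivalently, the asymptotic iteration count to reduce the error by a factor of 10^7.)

With n=118, ρ(Jacobi) = cos(π/119) = 0.9996515.
√(1 − cos²(π/119)) = sin(π/119) ≈ 0.0263969.
ω* = 2 / (1 + 0.0263969) = 2 / 1.0263969 ≈ 1.9485640.
[ρ_SOR] ω* − 1 = 0.9485640.
7·ln10 = 16.1181; −ln(0.9485640) = 0.052806; m = ⌈16.1181/0.052806⌉ = ⌈305.232⌉ = 306.

m = 306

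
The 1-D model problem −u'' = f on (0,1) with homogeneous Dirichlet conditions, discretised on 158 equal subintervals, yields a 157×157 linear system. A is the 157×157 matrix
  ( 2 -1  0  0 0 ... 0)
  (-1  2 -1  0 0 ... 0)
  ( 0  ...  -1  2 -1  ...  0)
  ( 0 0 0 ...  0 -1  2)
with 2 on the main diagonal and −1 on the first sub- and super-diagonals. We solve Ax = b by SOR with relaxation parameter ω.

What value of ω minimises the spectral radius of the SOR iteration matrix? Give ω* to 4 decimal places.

ω* = 1.9610

ρ_J = max_k |cos(kπ/158)| = cos(π/158) = 0.9998
root = sin(π/158) = 0.01988  (since 1−cos² = sin²).
ω* = 2/(1+0.01988) = 1.9610
[ρ_SOR] ω* − 1 = 0.9610.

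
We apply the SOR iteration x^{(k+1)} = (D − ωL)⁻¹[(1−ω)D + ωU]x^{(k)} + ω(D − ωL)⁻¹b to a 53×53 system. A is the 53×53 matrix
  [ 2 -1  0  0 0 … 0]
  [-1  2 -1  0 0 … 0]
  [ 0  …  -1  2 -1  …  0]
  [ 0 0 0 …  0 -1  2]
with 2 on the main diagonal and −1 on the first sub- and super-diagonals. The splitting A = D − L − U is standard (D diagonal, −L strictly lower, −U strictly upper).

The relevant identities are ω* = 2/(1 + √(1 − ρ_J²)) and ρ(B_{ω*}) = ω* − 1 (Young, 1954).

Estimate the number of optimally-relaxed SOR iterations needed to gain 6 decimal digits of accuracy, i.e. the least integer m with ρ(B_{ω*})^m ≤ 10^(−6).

½·tridiag(1,0,1) at n=53: λ_k = cos(kπ/54); max |λ| at k=1 ⇒ ρ_J = cos(π/54) ≈ 0.9983082.
1 − cos²(π/54) = sin²(π/54) ⇒ √(1−ρ_J²) = sin(π/54) = 0.0581448.
Young: ω* = 2/(1+√(1−ρ_J²)) = 2/(1+0.0581448) = 2/1.0581448 = 1.8901005.
ρ(B_{ω*}) = ω*−1 = 0.8901005
Need (0.8901005)^m ≤ 10^(−6): m ≥ 6·ln10/|ln 0.8901005| = 13.8155/0.116421 = 118.668 ⇒ m = 119.

m = 119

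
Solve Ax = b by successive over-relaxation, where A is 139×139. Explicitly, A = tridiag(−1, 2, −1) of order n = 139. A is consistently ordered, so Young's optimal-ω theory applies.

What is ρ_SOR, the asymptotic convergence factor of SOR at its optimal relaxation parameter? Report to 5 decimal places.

n=139: λ(B_J) = 1 − λ(A)/2 = cos(kπ/140); k=1 gives ρ_J = 0.99975.
√(1 − cos²(π/140)) = sin(π/140) ≈ 0.022438.
ω* = 2/(1+0.022438) = 1.95611
ρ_SOR = ω* − 1 ≈ 0.95611.

ρ_SOR = 0.95611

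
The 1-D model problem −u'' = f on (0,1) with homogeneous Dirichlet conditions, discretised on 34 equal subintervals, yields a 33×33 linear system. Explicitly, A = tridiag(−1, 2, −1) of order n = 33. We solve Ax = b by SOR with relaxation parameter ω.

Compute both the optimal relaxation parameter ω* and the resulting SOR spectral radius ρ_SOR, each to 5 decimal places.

With n=33, ρ(Jacobi) = cos(π/34) = 0.99573.
√(1−ρ_J²) = |sin(π/34)| = 0.092268
[ω*] 2 ÷ (1 + 0.092268) = 2 ÷ 1.092268 = 1.83105.
At ω = 1.83105 every |λ(B_ω)| = ω−1, so ρ_SOR = 0.83105.

ω* = 1.83105, ρ_SOR = 0.83105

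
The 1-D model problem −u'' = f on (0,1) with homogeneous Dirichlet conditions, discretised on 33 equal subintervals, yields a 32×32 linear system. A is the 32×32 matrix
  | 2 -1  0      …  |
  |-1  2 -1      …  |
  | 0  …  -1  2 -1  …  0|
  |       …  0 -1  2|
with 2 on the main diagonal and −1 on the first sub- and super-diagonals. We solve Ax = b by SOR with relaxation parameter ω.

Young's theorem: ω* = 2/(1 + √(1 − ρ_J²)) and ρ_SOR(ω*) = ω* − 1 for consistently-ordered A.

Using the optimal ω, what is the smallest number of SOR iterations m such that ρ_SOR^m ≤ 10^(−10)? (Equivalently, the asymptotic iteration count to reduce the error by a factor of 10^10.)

With n=32, ρ(Jacobi) = cos(π/33) = 0.9954719.
1 − cos²(π/33) = sin²(π/33) ⇒ √(1−ρ_J²) = sin(π/33) = 0.0950560.
ω* = 2/(1 + 0.0950560) = 2/1.0950560 = 1.8263906.
and ρ(B_{ω*}) = 1.8263906 − 1 = 0.8263906.
10·ln10 = 23.0259; −ln(0.8263906) = 0.190688; m = ⌈23.0259/0.190688⌉ = ⌈120.752⌉ = 121.

m = 121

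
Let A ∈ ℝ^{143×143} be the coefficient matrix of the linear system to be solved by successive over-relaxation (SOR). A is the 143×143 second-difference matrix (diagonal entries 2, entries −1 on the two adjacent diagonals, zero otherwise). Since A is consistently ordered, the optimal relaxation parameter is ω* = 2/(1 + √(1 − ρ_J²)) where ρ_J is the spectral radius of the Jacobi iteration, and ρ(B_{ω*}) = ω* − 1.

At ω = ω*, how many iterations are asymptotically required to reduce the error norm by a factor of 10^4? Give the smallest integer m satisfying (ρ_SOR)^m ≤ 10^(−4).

m = 212

spectrum of D⁻¹(L+U) = {cos(kπ/144) : 1≤k≤143}; ρ_J = cos(π/144) = 0.9997620.
root = sin(π/144) = 0.0218149  (since 1−cos² = sin²).
[ω*] 2 ÷ (1 + 0.0218149) = 2 ÷ 1.0218149 = 1.9573017.
[ρ_SOR] ω* − 1 = 0.9573017.
4·ln10 = 9.21034; −ln(0.9573017) = 0.0436367; m = ⌈9.21034/0.0436367⌉ = ⌈211.069⌉ = 212.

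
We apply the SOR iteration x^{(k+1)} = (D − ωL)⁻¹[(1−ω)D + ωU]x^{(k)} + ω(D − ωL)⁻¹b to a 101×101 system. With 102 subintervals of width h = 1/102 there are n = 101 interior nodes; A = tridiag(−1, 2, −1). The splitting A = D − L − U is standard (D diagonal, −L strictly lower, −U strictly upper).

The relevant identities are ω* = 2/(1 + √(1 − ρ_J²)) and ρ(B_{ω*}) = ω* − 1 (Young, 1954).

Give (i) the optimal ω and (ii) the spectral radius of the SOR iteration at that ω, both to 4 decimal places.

ω* = 1.9402, ρ_SOR = 0.9402

With n=101, ρ(Jacobi) = cos(π/102) = 0.9995.
root = sin(π/102) = 0.03080  (since 1−cos² = sin²).
So ω* = 2/1.03080 = 1.9402 (Young).
ρ(B_{ω*}) = ω*−1 = 0.9402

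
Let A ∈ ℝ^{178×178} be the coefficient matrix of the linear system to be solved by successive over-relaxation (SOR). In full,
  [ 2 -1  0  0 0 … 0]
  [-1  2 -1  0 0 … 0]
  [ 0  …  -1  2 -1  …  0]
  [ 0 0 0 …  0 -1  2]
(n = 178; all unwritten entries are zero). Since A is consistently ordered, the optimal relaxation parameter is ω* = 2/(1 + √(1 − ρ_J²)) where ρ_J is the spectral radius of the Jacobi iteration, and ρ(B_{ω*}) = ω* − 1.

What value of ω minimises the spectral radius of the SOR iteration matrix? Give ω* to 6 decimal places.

ω* = 1.965506

With n=178, ρ(Jacobi) = cos(π/179) = 0.999846.
1 − cos²(π/179) = sin²(π/179) ⇒ √(1−ρ_J²) = sin(π/179) = 0.0175499.
ω* = 2/(1+0.0175499) = 1.965506
ρ_SOR = ω* − 1 = 1.965506 − 1 = 0.965506.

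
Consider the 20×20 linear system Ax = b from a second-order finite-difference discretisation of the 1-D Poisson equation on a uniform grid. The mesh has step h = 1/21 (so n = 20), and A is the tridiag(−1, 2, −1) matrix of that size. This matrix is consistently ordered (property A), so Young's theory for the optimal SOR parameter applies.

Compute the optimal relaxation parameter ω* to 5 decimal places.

ρ_J = max_k |cos(kπ/21)| = cos(π/21) = 0.98883
√(1−ρ_J²) simplifies to sin(π/21) = 0.149042.
ω* = 2/(1 + 0.149042) = 2/1.149042 = 1.74058.
[ρ_SOR] ω* − 1 = 0.74058.

ω* = 1.74058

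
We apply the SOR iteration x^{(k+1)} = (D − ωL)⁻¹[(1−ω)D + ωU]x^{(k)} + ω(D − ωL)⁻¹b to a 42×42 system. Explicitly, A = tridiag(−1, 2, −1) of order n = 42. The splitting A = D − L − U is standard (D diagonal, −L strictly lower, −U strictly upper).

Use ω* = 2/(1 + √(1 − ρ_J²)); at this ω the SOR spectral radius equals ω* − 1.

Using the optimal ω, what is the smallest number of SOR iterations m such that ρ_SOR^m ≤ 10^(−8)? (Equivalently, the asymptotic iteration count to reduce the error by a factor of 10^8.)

n=42: λ(B_J) = 1 − λ(A)/2 = cos(kπ/43); k=1 gives ρ_J = 0.9973323.
1 − cos²(π/43) = sin²(π/43) ⇒ √(1−ρ_J²) = sin(π/43) = 0.0729953.
ω* = 2/(1+0.0729953) = 1.8639411
ρ(B_{ω*}) = ω*−1 = 0.8639411
ρ_SOR^m ≤ 10^(−8) ⇔ m ≥ 8·ln10/(−ln 0.8639411) = 18.4207/0.146251 = 125.953; m = ⌈125.953⌉ = 126.

m = 126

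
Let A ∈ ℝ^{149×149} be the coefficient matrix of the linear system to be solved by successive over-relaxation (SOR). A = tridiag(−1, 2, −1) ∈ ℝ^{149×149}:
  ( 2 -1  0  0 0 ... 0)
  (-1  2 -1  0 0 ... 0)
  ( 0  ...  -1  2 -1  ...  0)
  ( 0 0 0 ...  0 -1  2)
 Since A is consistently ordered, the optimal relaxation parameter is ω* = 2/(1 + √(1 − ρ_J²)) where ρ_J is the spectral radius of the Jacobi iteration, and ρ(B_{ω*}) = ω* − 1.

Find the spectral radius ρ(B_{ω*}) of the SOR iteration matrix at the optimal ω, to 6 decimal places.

ρ_SOR = 0.958974

With n=149, ρ(Jacobi) = cos(π/150) = 0.999781.
1 − cos²(π/150) = sin²(π/150) ⇒ √(1−ρ_J²) = sin(π/150) = 0.0209424.
Then 2/(1+√(1−ρ_J²)) = 2/(1+0.0209424); ω* = 2/1.0209424 = 1.958974.
At ω = 1.958974 every |λ(B_ω)| = ω−1, so ρ_SOR = 0.958974.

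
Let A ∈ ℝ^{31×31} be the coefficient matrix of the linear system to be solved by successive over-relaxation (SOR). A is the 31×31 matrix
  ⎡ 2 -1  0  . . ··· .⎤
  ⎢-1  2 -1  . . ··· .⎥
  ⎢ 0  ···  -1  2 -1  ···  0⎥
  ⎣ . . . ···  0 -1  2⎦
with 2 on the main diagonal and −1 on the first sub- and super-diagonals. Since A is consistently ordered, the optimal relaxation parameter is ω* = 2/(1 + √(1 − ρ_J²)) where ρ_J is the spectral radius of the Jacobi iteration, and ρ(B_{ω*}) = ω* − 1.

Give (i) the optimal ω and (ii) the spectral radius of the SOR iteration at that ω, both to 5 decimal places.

ω* = 1.82147, ρ_SOR = 0.82147

ρ_J = max_k |cos(kπ/32)| = cos(π/32) = 0.99518
√(1−ρ_J²) = |sin(π/32)| = 0.098017
[ω*] 2 ÷ (1 + 0.098017) = 2 ÷ 1.098017 = 1.82147.
and ρ(B_{ω*}) = 1.82147 − 1 = 0.82147.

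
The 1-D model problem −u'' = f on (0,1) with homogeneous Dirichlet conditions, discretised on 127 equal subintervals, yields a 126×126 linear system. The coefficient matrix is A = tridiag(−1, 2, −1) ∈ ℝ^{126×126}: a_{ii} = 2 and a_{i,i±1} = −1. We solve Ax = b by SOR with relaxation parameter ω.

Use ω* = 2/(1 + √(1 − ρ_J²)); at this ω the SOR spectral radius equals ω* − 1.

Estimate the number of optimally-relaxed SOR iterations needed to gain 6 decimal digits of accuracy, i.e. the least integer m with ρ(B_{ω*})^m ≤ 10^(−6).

m = 280

[ρ_J] n=126: ρ(B_J) = cos(π/(n+1)) = cos(π/127) = 0.9996941.
1 − cos²(π/127) = sin²(π/127) ⇒ √(1−ρ_J²) = sin(π/127) = 0.0247344.
So ω* = 2/1.0247344 = 1.9517252 (Young).
At ω = 1.9517252 every |λ(B_ω)| = ω−1, so ρ_SOR = 0.9517252.
6·ln10 = 13.8155; −ln(0.9517252) = 0.0494789; m = ⌈13.8155/0.0494789⌉ = ⌈279.220⌉ = 280.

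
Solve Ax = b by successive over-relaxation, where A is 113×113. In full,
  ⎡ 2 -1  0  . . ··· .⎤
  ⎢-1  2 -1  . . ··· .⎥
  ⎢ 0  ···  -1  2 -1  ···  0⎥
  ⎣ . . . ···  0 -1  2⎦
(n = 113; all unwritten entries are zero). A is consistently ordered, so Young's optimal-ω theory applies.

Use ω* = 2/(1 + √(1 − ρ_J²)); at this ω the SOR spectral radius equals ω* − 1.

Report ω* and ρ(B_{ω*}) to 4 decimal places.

ω* = 1.9464, ρ_SOR = 0.9464

B_J for the 113×113 system has eigenvalues cos(kπ/114); ρ_J = cos(π/114) = 0.9996.
√(1−ρ_J²) = |sin(π/114)| = 0.02755
ω* = 2/(1 + 0.02755) = 2/1.02755 = 1.9464.
ρ_SOR = ω* − 1 ≈ 0.9464.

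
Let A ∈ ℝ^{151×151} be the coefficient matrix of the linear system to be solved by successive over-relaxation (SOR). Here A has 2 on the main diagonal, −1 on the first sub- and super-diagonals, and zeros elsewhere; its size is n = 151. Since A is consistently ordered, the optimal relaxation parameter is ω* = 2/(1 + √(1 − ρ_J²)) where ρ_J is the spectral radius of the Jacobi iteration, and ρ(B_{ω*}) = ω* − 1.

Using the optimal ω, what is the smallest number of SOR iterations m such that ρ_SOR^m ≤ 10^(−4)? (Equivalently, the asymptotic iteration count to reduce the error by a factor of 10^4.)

m = 223

½·tridiag(1,0,1) at n=151: λ_k = cos(kπ/152); max |λ| at k=1 ⇒ ρ_J = cos(π/152) ≈ 0.9997864.
√(1 − cos²(π/152)) = sin(π/152) ≈ 0.0206669.
[ω*] 2 ÷ (1 + 0.0206669) = 2 ÷ 1.0206669 = 1.9595031.
[ρ_SOR] ω* − 1 = 0.9595031.
m ≥ 4·ln10 / (−ln 0.9595031) = 222.796; smallest integer m = 223.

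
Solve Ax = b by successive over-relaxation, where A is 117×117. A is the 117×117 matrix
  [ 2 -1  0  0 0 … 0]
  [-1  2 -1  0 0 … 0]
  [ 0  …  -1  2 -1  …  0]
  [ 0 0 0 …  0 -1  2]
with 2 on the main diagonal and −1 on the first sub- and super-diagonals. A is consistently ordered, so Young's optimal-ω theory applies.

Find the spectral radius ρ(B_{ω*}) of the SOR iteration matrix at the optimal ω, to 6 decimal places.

spectrum of D⁻¹(L+U) = {cos(kπ/118) : 1≤k≤117}; ρ_J = cos(π/118) = 0.999646.
√(1−ρ_J²) = |sin(π/118)| = 0.0266205
ω* = 2/(1+0.0266205) = 1.948140
and ρ(B_{ω*}) = 1.948140 − 1 = 0.948140.

ρ_SOR = 0.948140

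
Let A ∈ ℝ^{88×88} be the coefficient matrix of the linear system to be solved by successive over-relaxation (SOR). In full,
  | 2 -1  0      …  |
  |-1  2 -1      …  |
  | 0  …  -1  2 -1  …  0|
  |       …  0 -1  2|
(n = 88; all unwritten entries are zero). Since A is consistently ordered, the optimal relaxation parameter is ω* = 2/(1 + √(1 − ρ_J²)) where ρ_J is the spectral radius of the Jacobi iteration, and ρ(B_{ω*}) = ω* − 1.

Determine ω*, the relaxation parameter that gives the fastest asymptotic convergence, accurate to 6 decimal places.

ω* = 1.931823

[ρ_J] n=88: ρ(B_J) = cos(π/(n+1)) = cos(π/89) = 0.999377.
√(1−ρ_J²) = |sin(π/89)| = 0.0352915
Then 2/(1+√(1−ρ_J²)) = 2/(1+0.0352915); ω* = 2/1.0352915 = 1.931823.
ρ(B_{ω*}) = ω*−1 = 0.931823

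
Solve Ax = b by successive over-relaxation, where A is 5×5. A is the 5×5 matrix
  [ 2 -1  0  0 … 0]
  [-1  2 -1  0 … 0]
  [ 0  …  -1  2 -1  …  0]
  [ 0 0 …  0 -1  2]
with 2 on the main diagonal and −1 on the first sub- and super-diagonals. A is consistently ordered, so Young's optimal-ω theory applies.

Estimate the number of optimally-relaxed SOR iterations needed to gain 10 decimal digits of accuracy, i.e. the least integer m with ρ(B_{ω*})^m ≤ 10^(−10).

B_J for the 5×5 system has eigenvalues cos(kπ/6); ρ_J = cos(π/6) = 0.8660254.
√(1−ρ_J²) = |sin(π/6)| = 0.5000000
ω* = 2 / (1 + 0.5000000) = 2 / 1.5000000 ≈ 1.3333333.
and ρ(B_{ω*}) = 1.3333333 − 1 = 0.3333333.
m ≥ 10·ln10 / (−ln 0.3333333) = 20.959; smallest integer m = 21.

m = 21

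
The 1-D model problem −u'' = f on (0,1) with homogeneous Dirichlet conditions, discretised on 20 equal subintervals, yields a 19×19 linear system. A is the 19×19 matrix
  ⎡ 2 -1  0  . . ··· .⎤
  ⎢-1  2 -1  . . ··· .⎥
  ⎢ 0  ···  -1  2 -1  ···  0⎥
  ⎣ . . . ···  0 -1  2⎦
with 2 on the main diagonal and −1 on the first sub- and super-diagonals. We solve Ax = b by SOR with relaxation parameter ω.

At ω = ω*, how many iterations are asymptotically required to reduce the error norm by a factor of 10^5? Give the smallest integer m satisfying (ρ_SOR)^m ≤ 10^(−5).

m = 37

n=19: λ(B_J) = 1 − λ(A)/2 = cos(kπ/20); k=1 gives ρ_J = 0.9876883.
√(1 − cos²(π/20)) = sin(π/20) ≈ 0.1564345.
ω* = 2 / (1 + 0.1564345) = 2 / 1.1564345 ≈ 1.7294538.
[ρ_SOR] ω* − 1 = 0.7294538.
m ≥ 5·ln10 / (−ln 0.7294538) = 36.496; smallest integer m = 37.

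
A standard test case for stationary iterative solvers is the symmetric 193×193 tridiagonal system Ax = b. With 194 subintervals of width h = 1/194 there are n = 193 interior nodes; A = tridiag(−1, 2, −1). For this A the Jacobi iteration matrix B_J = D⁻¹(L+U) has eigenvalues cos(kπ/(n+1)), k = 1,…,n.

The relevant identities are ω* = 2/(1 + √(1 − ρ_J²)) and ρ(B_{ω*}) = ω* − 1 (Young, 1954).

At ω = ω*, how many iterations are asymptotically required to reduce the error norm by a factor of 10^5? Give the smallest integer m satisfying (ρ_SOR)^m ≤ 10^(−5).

spectrum of D⁻¹(L+U) = {cos(kπ/194) : 1≤k≤193}; ρ_J = cos(π/194) = 0.9998689.
root = sin(π/194) = 0.0161931  (since 1−cos² = sin²).
[ω*] 2 ÷ (1 + 0.0161931) = 2 ÷ 1.0161931 = 1.9681299.
[ρ_SOR] ω* − 1 = 0.9681299.
For 5 digits: m = 5·ln10 / (−ln 0.9681299) = 11.5129/0.032389 = 355.457; round up → m = 356.

m = 356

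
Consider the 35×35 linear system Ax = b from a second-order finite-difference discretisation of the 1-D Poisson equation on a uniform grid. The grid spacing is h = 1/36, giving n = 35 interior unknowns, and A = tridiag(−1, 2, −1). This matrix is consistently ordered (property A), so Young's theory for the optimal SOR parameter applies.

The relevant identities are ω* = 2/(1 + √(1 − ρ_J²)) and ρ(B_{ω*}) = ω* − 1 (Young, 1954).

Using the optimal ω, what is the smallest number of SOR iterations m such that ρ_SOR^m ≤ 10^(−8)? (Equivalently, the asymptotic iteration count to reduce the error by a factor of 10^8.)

m = 106

With n=35, ρ(Jacobi) = cos(π/36) = 0.9961947.
√(1 − cos²(π/36)) = sin(π/36) ≈ 0.0871557.
ω* = 2/(1+0.0871557) = 1.8396629
ρ(B_{ω*}) = ω*−1 = 0.8396629
ρ_SOR^m ≤ 10^(−8) ⇔ m ≥ 8·ln10/(−ln 0.8396629) = 18.4207/0.174755 = 105.409; m = ⌈105.409⌉ = 106.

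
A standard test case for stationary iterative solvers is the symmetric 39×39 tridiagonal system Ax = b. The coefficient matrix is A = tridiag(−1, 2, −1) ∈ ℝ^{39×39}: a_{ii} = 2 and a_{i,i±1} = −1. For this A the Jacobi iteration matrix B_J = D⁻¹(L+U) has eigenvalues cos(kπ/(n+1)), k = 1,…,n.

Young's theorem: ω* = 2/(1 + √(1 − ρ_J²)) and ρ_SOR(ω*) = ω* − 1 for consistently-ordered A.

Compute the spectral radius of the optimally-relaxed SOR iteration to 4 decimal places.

ρ_SOR = 0.8545

spectrum of D⁻¹(L+U) = {cos(kπ/40) : 1≤k≤39}; ρ_J = cos(π/40) = 0.9969.
root = sin(π/40) = 0.07846  (since 1−cos² = sin²).
So ω* = 2/1.07846 = 1.8545 (Young).
ρ(B_{ω*}) = ω*−1 = 0.8545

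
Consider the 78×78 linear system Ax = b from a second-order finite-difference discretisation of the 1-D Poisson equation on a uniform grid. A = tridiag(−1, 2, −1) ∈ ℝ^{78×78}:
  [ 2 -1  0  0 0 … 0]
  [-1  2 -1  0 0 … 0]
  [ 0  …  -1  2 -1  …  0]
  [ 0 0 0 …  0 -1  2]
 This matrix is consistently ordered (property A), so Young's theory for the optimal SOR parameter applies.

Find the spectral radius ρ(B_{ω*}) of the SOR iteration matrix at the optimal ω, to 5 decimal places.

spectrum of D⁻¹(L+U) = {cos(kπ/79) : 1≤k≤78}; ρ_J = cos(π/79) = 0.99921.
1 − cos²(π/79) = sin²(π/79) ⇒ √(1−ρ_J²) = sin(π/79) = 0.039757.
Then 2/(1+√(1−ρ_J²)) = 2/(1+0.039757); ω* = 2/1.039757 = 1.92353.
and ρ(B_{ω*}) = 1.92353 − 1 = 0.92353.

ρ_SOR = 0.92353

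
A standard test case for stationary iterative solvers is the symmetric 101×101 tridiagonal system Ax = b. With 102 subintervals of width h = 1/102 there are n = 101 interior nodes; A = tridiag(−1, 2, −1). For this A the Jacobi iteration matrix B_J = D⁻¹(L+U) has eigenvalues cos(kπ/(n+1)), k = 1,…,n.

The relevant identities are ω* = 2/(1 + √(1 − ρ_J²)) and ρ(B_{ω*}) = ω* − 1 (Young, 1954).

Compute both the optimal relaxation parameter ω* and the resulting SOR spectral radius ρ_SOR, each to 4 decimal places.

n=101: λ(B_J) = 1 − λ(A)/2 = cos(kπ/102); k=1 gives ρ_J = 0.9995.
root = sin(π/102) = 0.03080  (since 1−cos² = sin²).
So ω* = 2/1.03080 = 1.9402 (Young).
[ρ_SOR] ω* − 1 = 0.9402.

ω* = 1.9402, ρ_SOR = 0.9402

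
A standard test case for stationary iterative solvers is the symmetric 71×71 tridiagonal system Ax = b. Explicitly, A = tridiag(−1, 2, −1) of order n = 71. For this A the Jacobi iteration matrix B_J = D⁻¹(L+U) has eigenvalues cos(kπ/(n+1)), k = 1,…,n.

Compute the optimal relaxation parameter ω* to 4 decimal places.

ω* = 1.9164

[ρ_J] n=71: ρ(B_J) = cos(π/(n+1)) = cos(π/72) = 0.9990.
1 − cos²(π/72) = sin²(π/72) ⇒ √(1−ρ_J²) = sin(π/72) = 0.04362.
ω* = 2 / (1 + 0.04362) = 2 / 1.04362 ≈ 1.9164.
ρ(B_{ω*}) = ω*−1 = 0.9164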